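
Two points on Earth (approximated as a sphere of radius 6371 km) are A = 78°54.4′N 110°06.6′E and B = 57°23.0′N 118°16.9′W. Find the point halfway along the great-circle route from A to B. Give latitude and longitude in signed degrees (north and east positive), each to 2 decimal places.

The central angle between A and B is δ = 0.7110 rad.
With f = 0.5, the slerp weights are sin((1−f)δ)/sin δ = 0.5334 and sin(fδ)/sin δ = 0.5334.
Weighted sum of the unit vectors: (0.5334)·(-0.0662,0.1807,0.9813) + (0.5334)·(-0.2554,-0.4747,0.8423) = (-0.1715, -0.1568, 0.9726).
Converting back: φ = atan2(z, √(x²+y²)) = 76.56°, λ = atan2(y, x) = -137.56°.

76.56°, -137.56°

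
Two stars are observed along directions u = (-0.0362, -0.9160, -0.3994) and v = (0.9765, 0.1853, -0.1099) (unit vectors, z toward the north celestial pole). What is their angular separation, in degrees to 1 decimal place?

u·v = -0.1612; |u| = 0.9999, |v| = 1.0000.
cos θ = (u·v)/(|u||v|) = -0.1612, so θ = 99.3°.

99.3°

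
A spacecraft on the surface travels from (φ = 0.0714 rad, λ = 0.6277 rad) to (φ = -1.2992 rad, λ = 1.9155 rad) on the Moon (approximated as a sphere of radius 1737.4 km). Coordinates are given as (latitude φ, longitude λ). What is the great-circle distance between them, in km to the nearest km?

2719 km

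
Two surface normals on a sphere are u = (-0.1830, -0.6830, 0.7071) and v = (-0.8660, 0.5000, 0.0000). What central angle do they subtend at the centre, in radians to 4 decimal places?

1.7549 rad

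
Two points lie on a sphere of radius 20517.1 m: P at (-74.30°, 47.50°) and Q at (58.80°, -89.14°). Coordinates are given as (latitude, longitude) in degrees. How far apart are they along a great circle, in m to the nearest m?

56480 m

In radians: φ₁ = -1.2968, φ₂ = 1.0263, Δλ = -136.640° = -2.3848 rad.
cos c = sin φ₁ sin φ₂ + cos φ₁ cos φ₂ cos Δλ = (-0.9627)(0.8554) + (0.2706)(0.5180)(-0.7271) = -0.92537,
so c = arccos(-0.92537) = 2.75281 rad.
Distance = R·c = 20517.1 × 2.7528 ≈ 56480 m.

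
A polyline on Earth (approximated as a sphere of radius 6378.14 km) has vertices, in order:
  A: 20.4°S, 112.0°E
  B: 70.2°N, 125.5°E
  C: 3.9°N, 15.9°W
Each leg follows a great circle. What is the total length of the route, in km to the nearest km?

Leg A→B: central angle 1.5900 rad, distance 10141.5 km.
Leg B→C: central angle 1.7723 rad, distance 11303.9 km.
Total: 10141.5 + 11303.9 ≈ 21445 km.

21445 km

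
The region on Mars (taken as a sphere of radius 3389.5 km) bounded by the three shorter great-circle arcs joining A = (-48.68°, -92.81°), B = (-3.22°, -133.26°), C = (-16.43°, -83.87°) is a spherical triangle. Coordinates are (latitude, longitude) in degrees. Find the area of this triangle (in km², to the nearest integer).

Side lengths (central angles): a = 0.8773, b = 0.5771, c = 0.9958 rad; semiperimeter s = 1.2251.
By l'Huilier's theorem, tan(E/4) = √[tan(s/2) tan((s−a)/2) tan((s−b)/2) tan((s−c)/2)], giving spherical excess E = 0.2760 rad.
Area = E·R² = 0.2760 × (3389.5)² ≈ 3170372 km².

3170372 km²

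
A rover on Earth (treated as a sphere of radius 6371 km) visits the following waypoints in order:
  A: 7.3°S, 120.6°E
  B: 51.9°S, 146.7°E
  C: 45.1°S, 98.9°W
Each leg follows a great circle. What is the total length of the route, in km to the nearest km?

Leg A→B: central angle 0.8637 rad, distance 5502.7 km.
Leg B→C: central angle 1.1837 rad, distance 7541.4 km.
Total: 5502.7 + 7541.4 ≈ 13044 km.

13044 km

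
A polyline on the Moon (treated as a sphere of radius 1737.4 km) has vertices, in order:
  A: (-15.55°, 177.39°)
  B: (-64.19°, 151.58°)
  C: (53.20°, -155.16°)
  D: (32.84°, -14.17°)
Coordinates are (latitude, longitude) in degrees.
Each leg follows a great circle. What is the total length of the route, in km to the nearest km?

Leg A→B: central angle 0.9034 rad, distance 1569.6 km.
Leg B→C: central angle 2.1710 rad, distance 3772.0 km.
Leg C→D: central angle 1.5276 rad, distance 2654.1 km.
Total: 1569.6 + 3772.0 + 2654.1 ≈ 7996 km.

7996 km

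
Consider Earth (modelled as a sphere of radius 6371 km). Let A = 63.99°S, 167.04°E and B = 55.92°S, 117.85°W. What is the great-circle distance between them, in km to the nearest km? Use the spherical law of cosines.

4019 km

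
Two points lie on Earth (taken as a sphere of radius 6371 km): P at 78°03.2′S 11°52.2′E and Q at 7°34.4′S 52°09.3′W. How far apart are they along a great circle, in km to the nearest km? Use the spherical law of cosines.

With latitudes φ₁ = -78.053°, φ₂ = -7.573° and longitude difference Δλ = -64.025°:
cos c = sin φ₁ sin φ₂ + cos φ₁ cos φ₂ cos Δλ = (-0.9783)(-0.1318) + (0.2070)(0.9913)(0.4380) = 0.21881,
so c = arccos(0.21881) = 1.35020 rad.
Distance = R·c = 6371 × 1.3502 ≈ 8602 km.

8602 km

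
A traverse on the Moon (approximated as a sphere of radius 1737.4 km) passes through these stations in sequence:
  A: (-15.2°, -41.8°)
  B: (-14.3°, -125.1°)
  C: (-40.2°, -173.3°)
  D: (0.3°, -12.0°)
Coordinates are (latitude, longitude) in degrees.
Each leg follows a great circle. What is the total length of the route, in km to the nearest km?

Leg A→B: central angle 1.3960 rad, distance 2425.5 km.
Leg B→C: central angle 0.8596 rad, distance 1493.5 km.
Leg C→D: central angle 2.3845 rad, distance 4142.9 km.
Total: 2425.5 + 1493.5 + 4142.9 ≈ 8062 km.

8062 km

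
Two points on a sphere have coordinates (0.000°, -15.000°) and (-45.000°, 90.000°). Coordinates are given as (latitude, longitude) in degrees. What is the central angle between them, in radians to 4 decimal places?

1.7548 rad

With latitudes φ₁ = 0.000°, φ₂ = -45.000° and longitude difference Δλ = 105.000°:
Haversine: a = sin²(Δφ/2) + cos φ₁ cos φ₂ sin²(Δλ/2) = 0.1464 + (1.0000)(0.7071)(0.6294) = 0.59151.
Central angle c = 2·arcsin(√a) = 1.75485 rad.
So the angular separation is 1.7548 rad.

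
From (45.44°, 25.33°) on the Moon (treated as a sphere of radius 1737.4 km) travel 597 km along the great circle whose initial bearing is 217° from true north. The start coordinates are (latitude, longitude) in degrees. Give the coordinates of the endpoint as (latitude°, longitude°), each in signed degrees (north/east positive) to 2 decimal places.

28.82°, 11.95°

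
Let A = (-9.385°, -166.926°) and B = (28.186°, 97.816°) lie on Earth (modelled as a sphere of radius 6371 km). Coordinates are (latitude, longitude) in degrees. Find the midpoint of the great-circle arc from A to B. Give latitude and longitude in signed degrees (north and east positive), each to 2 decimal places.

13.78°, 148.98°

Central angle δ = 1.7282 rad. Interpolating on the sphere with fraction f = 0.5:
P = [sin((1−f)δ)·A + sin(fδ)·B] / sin δ = 0.7700·A + 0.7700·B in Cartesian coordinates,
giving P = (-0.8323, 0.5005, 0.2381), i.e. latitude 13.78°, longitude 148.98°.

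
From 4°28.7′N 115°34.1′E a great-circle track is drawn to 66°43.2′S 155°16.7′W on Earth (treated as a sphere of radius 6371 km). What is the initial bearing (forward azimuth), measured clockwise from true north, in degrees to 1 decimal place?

156.7°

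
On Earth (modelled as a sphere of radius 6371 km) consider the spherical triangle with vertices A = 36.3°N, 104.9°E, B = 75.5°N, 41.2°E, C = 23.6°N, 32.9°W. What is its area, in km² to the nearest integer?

12385302 km²

Side lengths (central angles): a = 1.1035, b = 1.8861, c = 0.8466 rad; semiperimeter s = 1.9181.
By l'Huilier's theorem, tan(E/4) = √[tan(s/2) tan((s−a)/2) tan((s−b)/2) tan((s−c)/2)], giving spherical excess E = 0.3051 rad.
Area = E·R² = 0.3051 × (6371)² ≈ 12385302 km².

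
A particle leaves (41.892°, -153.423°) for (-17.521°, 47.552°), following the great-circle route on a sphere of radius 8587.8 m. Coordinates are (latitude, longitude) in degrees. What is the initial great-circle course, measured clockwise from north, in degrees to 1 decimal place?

Δλ = -159.025° = -2.7755 rad.
y = sin Δλ · cos φ₂ = (-0.3580)(0.9536) = -0.3414
x = cos φ₁ sin φ₂ − sin φ₁ cos φ₂ cos Δλ = (0.7444)(-0.3011) − (0.6677)(0.9536)(-0.9337) = 0.3705
θ = atan2(y, x) = -42.66°; adding 360° gives 317.3°.

317.3°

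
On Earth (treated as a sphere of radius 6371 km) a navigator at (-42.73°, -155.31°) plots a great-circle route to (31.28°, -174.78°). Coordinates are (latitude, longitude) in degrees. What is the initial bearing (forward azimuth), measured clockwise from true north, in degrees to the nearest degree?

With φ₁ = -0.7458, φ₂ = 0.5459, Δλ = -0.3398 rad, the forward-azimuth formula gives
θ = atan2( sin Δλ cos φ₂ , cos φ₁ sin φ₂ − sin φ₁ cos φ₂ cos Δλ ) = atan2(-0.2849, 0.9281) = -17.06°.
Adding 360° brings this into [0°, 360°): 343°.

343°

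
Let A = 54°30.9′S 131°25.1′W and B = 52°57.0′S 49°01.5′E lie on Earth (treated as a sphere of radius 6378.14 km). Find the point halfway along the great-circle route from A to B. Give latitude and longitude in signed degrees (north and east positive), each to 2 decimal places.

The central angle between A and B is δ = 1.2660 rad.
With f = 0.5, the slerp weights are sin((1−f)δ)/sin δ = 0.6201 and sin(fδ)/sin δ = 0.6201.
Weighted sum of the unit vectors: (0.6201)·(-0.3840,-0.4353,-0.8143) + (0.6201)·(0.3951,0.4549,-0.7981) = (0.0069, 0.0121, -0.9999).
Converting back: φ = atan2(z, √(x²+y²)) = -89.20°, λ = atan2(y, x) = 60.54°.

-89.20°, 60.54°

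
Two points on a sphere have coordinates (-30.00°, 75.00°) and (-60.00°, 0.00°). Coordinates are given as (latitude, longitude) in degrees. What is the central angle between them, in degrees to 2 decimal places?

56.97°

With latitudes φ₁ = -30.000°, φ₂ = -60.000° and longitude difference Δλ = -75.000°:
cos c = sin φ₁ sin φ₂ + cos φ₁ cos φ₂ cos Δλ = (-0.5000)(-0.8660) + (0.8660)(0.5000)(0.2588) = 0.54508,
so c = arccos(0.54508) = 0.99431 rad.
So the angular separation is 56.97°.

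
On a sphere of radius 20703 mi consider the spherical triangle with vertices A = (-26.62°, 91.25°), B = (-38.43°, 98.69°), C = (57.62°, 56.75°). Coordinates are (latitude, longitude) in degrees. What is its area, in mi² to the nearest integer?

16245568 mi²

Side lengths (central angles): a = 1.7853, b = 1.5546, c = 0.2332 rad; semiperimeter s = 1.7866.
By l'Huilier's theorem, tan(E/4) = √[tan(s/2) tan((s−a)/2) tan((s−b)/2) tan((s−c)/2)], giving spherical excess E = 0.0379 rad.
Area = E·R² = 0.0379 × (20703)² ≈ 16245568 mi².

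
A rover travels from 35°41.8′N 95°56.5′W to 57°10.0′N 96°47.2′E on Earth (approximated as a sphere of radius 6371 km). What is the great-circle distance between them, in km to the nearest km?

Let φ₁ = 0.6230 rad, φ₂ = 0.9977 rad, and Δλ = -2.9194 rad.
cos c = sin φ₁ sin φ₂ + cos φ₁ cos φ₂ cos Δλ = (0.5835)(0.8403) + (0.8121)(0.5422)(-0.9754) = 0.06077,
so c = arccos(0.06077) = 1.50998 rad.
Distance = R·c = 6371 × 1.5100 ≈ 9620 km.

9620 km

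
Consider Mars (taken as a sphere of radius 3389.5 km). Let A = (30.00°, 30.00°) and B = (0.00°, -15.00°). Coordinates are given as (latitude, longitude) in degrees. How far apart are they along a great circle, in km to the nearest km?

In radians: φ₁ = 0.5236, φ₂ = 0.0000, Δλ = -45.000° = -0.7854 rad.
Haversine: a = sin²(Δφ/2) + cos φ₁ cos φ₂ sin²(Δλ/2) = 0.0670 + (0.8660)(1.0000)(0.1464) = 0.19381.
Central angle c = 2·arcsin(√a) = 0.91174 rad.
Distance = R·c = 3389.5 × 0.9117 ≈ 3090 km.

3090 km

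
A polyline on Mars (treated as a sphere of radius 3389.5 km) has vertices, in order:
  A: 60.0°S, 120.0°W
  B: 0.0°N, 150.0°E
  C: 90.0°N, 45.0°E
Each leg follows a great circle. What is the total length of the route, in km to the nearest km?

10648 km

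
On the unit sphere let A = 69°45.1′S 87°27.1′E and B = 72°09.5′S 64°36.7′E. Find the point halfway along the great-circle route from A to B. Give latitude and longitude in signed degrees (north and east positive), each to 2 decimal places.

Central angle δ = 0.1357 rad. Interpolating on the sphere with fraction f = 0.5:
P = [sin((1−f)δ)·A + sin(fδ)·B] / sin δ = 0.5012·A + 0.5012·B in Cartesian coordinates,
giving P = (0.0735, 0.3120, -0.9472), i.e. latitude -71.30°, longitude 76.74°.

-71.30°, 76.74°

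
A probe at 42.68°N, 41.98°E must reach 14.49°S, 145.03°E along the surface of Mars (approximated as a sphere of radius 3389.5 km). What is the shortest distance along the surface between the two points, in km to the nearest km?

6465 km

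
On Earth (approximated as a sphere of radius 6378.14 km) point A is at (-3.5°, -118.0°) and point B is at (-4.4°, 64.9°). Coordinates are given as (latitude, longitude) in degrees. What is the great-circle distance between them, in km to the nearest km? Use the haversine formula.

Let φ₁ = -0.0611 rad, φ₂ = -0.0768 rad, and Δλ = -3.0910 rad.
Haversine: a = sin²(Δφ/2) + cos φ₁ cos φ₂ sin²(Δλ/2) = 0.0001 + (0.9981)(0.9971)(0.9994) = 0.99462.
Central angle c = 2·arcsin(√a) = 2.99473 rad.
Distance = R·c = 6378.14 × 2.9947 ≈ 19101 km.

19101 km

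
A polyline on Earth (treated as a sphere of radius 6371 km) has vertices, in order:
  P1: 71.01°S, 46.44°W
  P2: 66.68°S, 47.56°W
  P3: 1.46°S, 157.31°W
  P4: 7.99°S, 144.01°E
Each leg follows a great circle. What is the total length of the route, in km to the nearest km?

17733 km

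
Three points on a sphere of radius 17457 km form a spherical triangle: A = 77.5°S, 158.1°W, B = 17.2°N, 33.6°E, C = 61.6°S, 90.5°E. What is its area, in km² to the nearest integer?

139198790 km²

Side lengths (central angles): a = 1.5828, b = 0.6072, c = 2.0842 rad; semiperimeter s = 2.1371.
By l'Huilier's theorem, tan(E/4) = √[tan(s/2) tan((s−a)/2) tan((s−b)/2) tan((s−c)/2)], giving spherical excess E = 0.4568 rad.
Area = E·R² = 0.4568 × (17457)² ≈ 139198790 km².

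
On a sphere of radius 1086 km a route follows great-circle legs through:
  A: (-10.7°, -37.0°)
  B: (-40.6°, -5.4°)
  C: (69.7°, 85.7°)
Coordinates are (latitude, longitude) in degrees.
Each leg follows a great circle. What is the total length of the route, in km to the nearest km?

Leg A→B: central angle 0.7132 rad, distance 774.5 km.
Leg B→C: central angle 2.2337 rad, distance 2425.8 km.
Total: 774.5 + 2425.8 ≈ 3200 km.

3200 km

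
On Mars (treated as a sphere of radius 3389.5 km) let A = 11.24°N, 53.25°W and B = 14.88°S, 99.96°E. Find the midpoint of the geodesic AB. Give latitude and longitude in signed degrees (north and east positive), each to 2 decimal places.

-7.81°, 21.58°

Central angle δ = 2.6820 rad. Interpolating on the sphere with fraction f = 0.5:
P = [sin((1−f)δ)·A + sin(fδ)·B] / sin δ = 2.1951·A + 2.1951·B in Cartesian coordinates,
giving P = (0.9213, 0.3644, -0.1358), i.e. latitude -7.81°, longitude 21.58°.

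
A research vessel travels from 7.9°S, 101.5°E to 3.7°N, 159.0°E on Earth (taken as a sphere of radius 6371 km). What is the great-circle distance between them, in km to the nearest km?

6507 km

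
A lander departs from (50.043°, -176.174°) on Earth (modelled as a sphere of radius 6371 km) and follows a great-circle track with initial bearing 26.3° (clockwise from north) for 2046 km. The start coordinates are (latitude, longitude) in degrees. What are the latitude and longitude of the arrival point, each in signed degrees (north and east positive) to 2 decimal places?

Angular distance δ = d/R = 2046/6371 = 0.32114 rad; initial bearing θ = 0.4590 rad.
sin φ₂ = sin φ₁ cos δ + cos φ₁ sin δ cos θ = (0.7665)(0.9489) + (0.6422)(0.3157)(0.8965) = 0.9091, so φ₂ = 65.38°.
Δλ = atan2(sin θ sin δ cos φ₁, cos δ − sin φ₁ sin φ₂) = atan2(0.0898, 0.2520) = 19.613°.
λ₂ = -176.174° + 19.613° = -156.56°.

65.38°, -156.56°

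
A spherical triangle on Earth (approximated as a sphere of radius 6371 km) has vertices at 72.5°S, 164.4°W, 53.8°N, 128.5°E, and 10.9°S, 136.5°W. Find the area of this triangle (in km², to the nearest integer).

Side lengths (central angles): a = 1.7754, b = 1.1137, c = 2.3469 rad; semiperimeter s = 2.6180.
By l'Huilier's theorem, tan(E/4) = √[tan(s/2) tan((s−a)/2) tan((s−b)/2) tan((s−c)/2)], giving spherical excess E = 1.7311 rad.
Area = E·R² = 1.7311 × (6371)² ≈ 70263962 km².

70263962 km²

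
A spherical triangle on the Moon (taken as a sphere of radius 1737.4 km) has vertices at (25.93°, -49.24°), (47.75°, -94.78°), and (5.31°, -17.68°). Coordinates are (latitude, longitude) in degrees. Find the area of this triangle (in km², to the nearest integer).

221244 km²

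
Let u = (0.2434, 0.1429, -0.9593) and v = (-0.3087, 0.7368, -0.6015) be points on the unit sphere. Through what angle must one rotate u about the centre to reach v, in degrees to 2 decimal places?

52.61°

u·v = 0.6072; |u| = 1.0000, |v| = 1.0000.
cos θ = (u·v)/(|u||v|) = 0.6072, so θ = 52.61°.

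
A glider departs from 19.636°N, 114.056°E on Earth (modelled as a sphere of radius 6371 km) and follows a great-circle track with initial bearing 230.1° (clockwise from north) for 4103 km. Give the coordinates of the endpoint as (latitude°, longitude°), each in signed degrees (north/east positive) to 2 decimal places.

Angular distance δ = d/R = 4103/6371 = 0.64401 rad; initial bearing θ = 4.0160 rad.
sin φ₂ = sin φ₁ cos δ + cos φ₁ sin δ cos θ = (0.3360)(0.7997) + (0.9418)(0.6004)(-0.6414) = -0.0940, so φ₂ = -5.39°.
Δλ = atan2(sin θ sin δ cos φ₁, cos δ − sin φ₁ sin φ₂) = atan2(-0.4338, 0.8313) = -27.559°.
λ₂ = 114.056° − 27.559° = 86.50°.

-5.39°, 86.50°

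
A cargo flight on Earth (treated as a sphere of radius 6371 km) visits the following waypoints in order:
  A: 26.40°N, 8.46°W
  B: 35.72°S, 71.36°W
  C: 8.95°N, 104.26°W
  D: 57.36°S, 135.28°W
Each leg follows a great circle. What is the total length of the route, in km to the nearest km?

23491 km

Leg A→B: central angle 1.4990 rad, distance 9550.4 km.
Leg B→C: central angle 0.9489 rad, distance 6045.7 km.
Leg C→D: central angle 1.2392 rad, distance 7894.7 km.
Total: 9550.4 + 6045.7 + 7894.7 ≈ 23491 km.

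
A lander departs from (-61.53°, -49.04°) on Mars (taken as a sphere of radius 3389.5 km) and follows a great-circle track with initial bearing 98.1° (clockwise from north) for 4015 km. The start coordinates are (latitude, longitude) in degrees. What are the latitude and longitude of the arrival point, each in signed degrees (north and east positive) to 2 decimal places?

Angular distance δ = d/R = 4015/3389.5 = 1.18454 rad; initial bearing θ = 1.7122 rad.
sin φ₂ = sin φ₁ cos δ + cos φ₁ sin δ cos θ = (-0.8791)(0.3767) + (0.4767)(0.9263)(-0.1409) = -0.3934, so φ₂ = -23.17°.
Δλ = atan2(sin θ sin δ cos φ₁, cos δ − sin φ₁ sin φ₂) = atan2(0.4372, 0.0309) = 85.955°.
λ₂ = -49.040° + 85.955° = 36.92°.

-23.17°, 36.92°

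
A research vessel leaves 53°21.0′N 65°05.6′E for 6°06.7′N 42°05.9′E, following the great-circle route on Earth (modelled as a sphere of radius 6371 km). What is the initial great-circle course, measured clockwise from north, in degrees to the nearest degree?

Δλ = -22.995° = -0.4013 rad.
y = sin Δλ · cos φ₂ = (-0.3907)(0.9943) = -0.3884
x = cos φ₁ sin φ₂ − sin φ₁ cos φ₂ cos Δλ = (0.5969)(0.1065) − (0.8023)(0.9943)(0.9205) = -0.6708
θ = atan2(y, x) = -149.93°; adding 360° gives 210°.

210°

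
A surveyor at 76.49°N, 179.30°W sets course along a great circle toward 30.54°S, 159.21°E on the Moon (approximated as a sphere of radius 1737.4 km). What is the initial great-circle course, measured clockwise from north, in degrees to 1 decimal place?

With φ₁ = 1.3350, φ₂ = -0.5330, Δλ = -0.3751 rad, the forward-azimuth formula gives
θ = atan2( sin Δλ cos φ₂ , cos φ₁ sin φ₂ − sin φ₁ cos φ₂ cos Δλ ) = atan2(-0.3155, -0.8979) = -160.64°.
Adding 360° brings this into [0°, 360°): 199.4°.

199.4°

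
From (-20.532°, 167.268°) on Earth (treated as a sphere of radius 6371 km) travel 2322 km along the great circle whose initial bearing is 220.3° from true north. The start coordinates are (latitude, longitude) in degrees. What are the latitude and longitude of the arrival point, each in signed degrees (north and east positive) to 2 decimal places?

-35.61°, 150.79°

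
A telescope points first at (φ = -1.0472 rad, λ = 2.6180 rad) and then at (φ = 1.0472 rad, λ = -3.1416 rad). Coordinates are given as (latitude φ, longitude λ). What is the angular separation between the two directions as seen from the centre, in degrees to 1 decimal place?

122.2°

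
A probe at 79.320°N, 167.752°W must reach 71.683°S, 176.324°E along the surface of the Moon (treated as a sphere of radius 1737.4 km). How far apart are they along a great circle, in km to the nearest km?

In radians: φ₁ = 1.3844, φ₂ = -1.2511, Δλ = -15.924° = -0.2779 rad.
cos c = sin φ₁ sin φ₂ + cos φ₁ cos φ₂ cos Δλ = (0.9827)(-0.9493) + (0.1853)(0.3143)(0.9616) = -0.87688,
so c = arccos(-0.87688) = 2.64013 rad.
Distance = R·c = 1737.4 × 2.6401 ≈ 4587 km.

4587 km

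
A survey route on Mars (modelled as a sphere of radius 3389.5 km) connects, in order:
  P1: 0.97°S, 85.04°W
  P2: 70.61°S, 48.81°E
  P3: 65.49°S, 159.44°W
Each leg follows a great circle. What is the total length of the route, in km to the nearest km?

Leg P1→P2: central angle 1.7865 rad, distance 6055.2 km.
Leg P2→P3: central angle 0.7422 rad, distance 2515.8 km.
Total: 6055.2 + 2515.8 ≈ 8571 km.

8571 km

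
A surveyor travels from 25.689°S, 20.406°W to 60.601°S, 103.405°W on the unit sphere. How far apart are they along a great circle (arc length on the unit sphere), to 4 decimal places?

1.1246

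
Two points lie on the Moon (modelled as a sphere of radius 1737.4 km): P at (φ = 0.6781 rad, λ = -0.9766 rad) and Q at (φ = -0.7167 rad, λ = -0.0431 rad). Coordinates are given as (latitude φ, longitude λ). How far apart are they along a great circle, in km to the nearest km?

2838 km

With latitudes φ₁ = 38.852°, φ₂ = -41.064° and longitude difference Δλ = 53.486°:
Haversine: a = sin²(Δφ/2) + cos φ₁ cos φ₂ sin²(Δλ/2) = 0.4125 + (0.7788)(0.7540)(0.2025) = 0.53135.
Central angle c = 2·arcsin(√a) = 1.63354 rad.
Distance = R·c = 1737.4 × 1.6335 ≈ 2838 km.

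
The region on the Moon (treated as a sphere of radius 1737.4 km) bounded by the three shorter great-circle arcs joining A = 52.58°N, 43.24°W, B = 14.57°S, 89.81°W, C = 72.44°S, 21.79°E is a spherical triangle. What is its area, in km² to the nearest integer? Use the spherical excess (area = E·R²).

Side lengths (central angles): a = 1.4381, b = 2.3183, c = 1.3648 rad; semiperimeter s = 2.5606.
By l'Huilier's theorem, tan(E/4) = √[tan(s/2) tan((s−a)/2) tan((s−b)/2) tan((s−c)/2)], giving spherical excess E = 1.5822 rad.
Area = E·R² = 1.5822 × (1737.4)² ≈ 4776089 km².

4776089 km²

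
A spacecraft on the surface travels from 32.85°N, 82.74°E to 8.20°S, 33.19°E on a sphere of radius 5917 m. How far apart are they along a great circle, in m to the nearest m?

In radians: φ₁ = 0.5733, φ₂ = -0.1431, Δλ = -49.550° = -0.8648 rad.
cos c = sin φ₁ sin φ₂ + cos φ₁ cos φ₂ cos Δλ = (0.5424)(-0.1426) + (0.8401)(0.9898)(0.6488) = 0.46210,
so c = arccos(0.46210) = 1.09044 rad.
Distance = R·c = 5917 × 1.0904 ≈ 6452 m.

6452 m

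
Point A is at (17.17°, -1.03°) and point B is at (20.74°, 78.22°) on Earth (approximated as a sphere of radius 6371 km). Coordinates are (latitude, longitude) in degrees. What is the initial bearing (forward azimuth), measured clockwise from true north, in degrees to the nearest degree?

Δλ = 79.250° = 1.3832 rad.
y = sin Δλ · cos φ₂ = (0.9825)(0.9352) = 0.9188
x = cos φ₁ sin φ₂ − sin φ₁ cos φ₂ cos Δλ = (0.9554)(0.3541) − (0.2952)(0.9352)(0.1865) = 0.2869
θ = atan2(y, x) = 72.66°, so the bearing is 73°.

73°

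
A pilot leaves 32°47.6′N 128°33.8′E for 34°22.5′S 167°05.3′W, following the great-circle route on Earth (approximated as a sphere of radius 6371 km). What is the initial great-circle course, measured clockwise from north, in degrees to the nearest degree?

132°

With φ₁ = 0.5724, φ₂ = -0.6000, Δλ = 1.1231 rad, the forward-azimuth formula gives
θ = atan2( sin Δλ cos φ₂ , cos φ₁ sin φ₂ − sin φ₁ cos φ₂ cos Δλ ) = atan2(0.7440, -0.6681) = 131.92°.
So the initial bearing is 132°.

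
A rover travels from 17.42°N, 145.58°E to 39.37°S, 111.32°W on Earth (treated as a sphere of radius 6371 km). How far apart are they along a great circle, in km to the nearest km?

With latitudes φ₁ = 17.420°, φ₂ = -39.370° and longitude difference Δλ = 103.100°:
cos c = sin φ₁ sin φ₂ + cos φ₁ cos φ₂ cos Δλ = (0.2994)(-0.6343) + (0.9541)(0.7731)(-0.2267) = -0.35708,
so c = arccos(-0.35708) = 1.93594 rad.
Distance = R·c = 6371 × 1.9359 ≈ 12334 km.

12334 km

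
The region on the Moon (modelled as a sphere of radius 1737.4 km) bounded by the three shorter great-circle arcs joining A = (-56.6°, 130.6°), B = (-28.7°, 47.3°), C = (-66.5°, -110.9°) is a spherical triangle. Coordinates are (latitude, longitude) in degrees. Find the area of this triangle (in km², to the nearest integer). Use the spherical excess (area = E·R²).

1686717 km²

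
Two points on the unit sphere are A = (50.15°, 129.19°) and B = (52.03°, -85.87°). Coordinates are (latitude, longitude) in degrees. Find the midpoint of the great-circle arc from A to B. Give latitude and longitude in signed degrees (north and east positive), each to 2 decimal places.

76.31°, -162.02°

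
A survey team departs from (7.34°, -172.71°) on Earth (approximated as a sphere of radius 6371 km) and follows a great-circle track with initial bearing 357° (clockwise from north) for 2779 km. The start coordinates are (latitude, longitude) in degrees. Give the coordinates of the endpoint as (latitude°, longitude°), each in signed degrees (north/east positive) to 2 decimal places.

32.29°, -174.21°

Angular distance δ = d/R = 2779/6371 = 0.43620 rad; initial bearing θ = 6.2308 rad.
sin φ₂ = sin φ₁ cos δ + cos φ₁ sin δ cos θ = (0.1278)(0.9064) + (0.9918)(0.4225)(0.9986) = 0.5343, so φ₂ = 32.29°.
Δλ = atan2(sin θ sin δ cos φ₁, cos δ − sin φ₁ sin φ₂) = atan2(-0.0219, 0.8381) = -1.499°.
λ₂ = -172.710° − 1.499° = -174.21°.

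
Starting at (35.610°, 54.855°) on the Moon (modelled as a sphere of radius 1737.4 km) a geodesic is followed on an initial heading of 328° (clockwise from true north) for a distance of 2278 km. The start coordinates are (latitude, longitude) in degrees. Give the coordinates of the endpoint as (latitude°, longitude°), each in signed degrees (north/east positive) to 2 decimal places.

54.67°, -62.81°

Angular distance δ = d/R = 2278/1737.4 = 1.31115 rad; initial bearing θ = 5.7247 rad.
sin φ₂ = sin φ₁ cos δ + cos φ₁ sin δ cos θ = (0.5823)(0.2567) + (0.8130)(0.9665)(0.8480) = 0.8158, so φ₂ = 54.67°.
Δλ = atan2(sin θ sin δ cos φ₁, cos δ − sin φ₁ sin φ₂) = atan2(-0.4164, -0.2183) = -117.667°.
λ₂ = 54.855° − 117.667° = -62.81°.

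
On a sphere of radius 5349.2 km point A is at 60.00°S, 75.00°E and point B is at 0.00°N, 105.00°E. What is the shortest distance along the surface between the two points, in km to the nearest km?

6007 km

Let φ₁ = -1.0472 rad, φ₂ = 0.0000 rad, and Δλ = 0.5236 rad.
cos c = sin φ₁ sin φ₂ + cos φ₁ cos φ₂ cos Δλ = (-0.8660)(0.0000) + (0.5000)(1.0000)(0.8660) = 0.43301,
so c = arccos(0.43301) = 1.12296 rad.
Distance = R·c = 5349.2 × 1.1230 ≈ 6007 km.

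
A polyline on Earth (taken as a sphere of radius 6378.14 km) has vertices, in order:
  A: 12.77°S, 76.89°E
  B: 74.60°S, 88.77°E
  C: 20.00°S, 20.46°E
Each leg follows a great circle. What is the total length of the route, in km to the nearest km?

14163 km

Leg A→B: central angle 1.0854 rad, distance 6923.0 km.
Leg B→C: central angle 1.1352 rad, distance 7240.4 km.
Total: 6923.0 + 7240.4 ≈ 14163 km.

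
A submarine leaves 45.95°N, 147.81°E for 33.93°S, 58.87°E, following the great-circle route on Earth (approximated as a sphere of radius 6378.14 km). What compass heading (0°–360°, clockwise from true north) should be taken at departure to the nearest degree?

244°

With φ₁ = 0.8020, φ₂ = -0.5922, Δλ = -1.5523 rad, the forward-azimuth formula gives
θ = atan2( sin Δλ cos φ₂ , cos φ₁ sin φ₂ − sin φ₁ cos φ₂ cos Δλ ) = atan2(-0.8296, -0.3991) = -115.69°.
Adding 360° brings this into [0°, 360°): 244°.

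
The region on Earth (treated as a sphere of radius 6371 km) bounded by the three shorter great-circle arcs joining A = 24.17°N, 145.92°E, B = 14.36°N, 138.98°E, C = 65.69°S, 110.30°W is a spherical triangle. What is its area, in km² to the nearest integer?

11201632 km²

Side lengths (central angles): a = 1.9467, b = 2.0517, c = 0.2058 rad; semiperimeter s = 2.1021.
By l'Huilier's theorem, tan(E/4) = √[tan(s/2) tan((s−a)/2) tan((s−b)/2) tan((s−c)/2)], giving spherical excess E = 0.2760 rad.
Area = E·R² = 0.2760 × (6371)² ≈ 11201632 km².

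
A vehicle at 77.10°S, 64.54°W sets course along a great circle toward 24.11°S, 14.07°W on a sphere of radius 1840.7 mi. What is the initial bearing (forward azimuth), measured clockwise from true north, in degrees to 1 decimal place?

56.0°

Δλ = 50.470° = 0.8809 rad.
y = sin Δλ · cos φ₂ = (0.7713)(0.9128) = 0.7040
x = cos φ₁ sin φ₂ − sin φ₁ cos φ₂ cos Δλ = (0.2233)(-0.4085) − (-0.9748)(0.9128)(0.6365) = 0.4751
θ = atan2(y, x) = 55.99°, so the bearing is 56.0°.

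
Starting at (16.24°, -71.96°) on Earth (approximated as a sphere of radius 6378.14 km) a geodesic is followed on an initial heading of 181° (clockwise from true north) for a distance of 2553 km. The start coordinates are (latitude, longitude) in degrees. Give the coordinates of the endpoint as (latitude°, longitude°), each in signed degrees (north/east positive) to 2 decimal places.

Angular distance δ = d/R = 2553/6378.14 = 0.40027 rad; initial bearing θ = 3.1590 rad.
sin φ₂ = sin φ₁ cos δ + cos φ₁ sin δ cos θ = (0.2797)(0.9210) + (0.9601)(0.3897)(-0.9998) = -0.1165, so φ₂ = -6.69°.
Δλ = atan2(sin θ sin δ cos φ₁, cos δ − sin φ₁ sin φ₂) = atan2(-0.0065, 0.9535) = -0.392°.
λ₂ = -71.960° − 0.392° = -72.35°.

-6.69°, -72.35°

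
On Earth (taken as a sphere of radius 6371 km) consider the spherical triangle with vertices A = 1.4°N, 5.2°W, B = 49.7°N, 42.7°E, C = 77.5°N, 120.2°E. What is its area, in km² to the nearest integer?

12772510 km²

Side lengths (central angles): a = 0.6843, b = 1.6725, c = 1.1016 rad; semiperimeter s = 1.7292.
By l'Huilier's theorem, tan(E/4) = √[tan(s/2) tan((s−a)/2) tan((s−b)/2) tan((s−c)/2)], giving spherical excess E = 0.3147 rad.
Area = E·R² = 0.3147 × (6371)² ≈ 12772510 km².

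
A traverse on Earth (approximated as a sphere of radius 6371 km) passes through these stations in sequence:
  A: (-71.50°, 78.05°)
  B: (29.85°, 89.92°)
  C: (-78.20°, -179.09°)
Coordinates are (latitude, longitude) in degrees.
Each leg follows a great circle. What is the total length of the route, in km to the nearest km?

24580 km

Leg A→B: central angle 1.7749 rad, distance 11307.9 km.
Leg B→C: central angle 2.0832 rad, distance 13272.1 km.
Total: 11307.9 + 13272.1 ≈ 24580 km.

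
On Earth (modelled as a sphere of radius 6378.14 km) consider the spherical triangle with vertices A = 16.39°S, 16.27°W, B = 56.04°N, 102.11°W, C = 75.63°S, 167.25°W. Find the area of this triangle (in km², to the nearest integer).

112349422 km²

Side lengths (central angles): a = 2.4116, b = 1.5056, c = 1.7672 rad; semiperimeter s = 2.8422.
By l'Huilier's theorem, tan(E/4) = √[tan(s/2) tan((s−a)/2) tan((s−b)/2) tan((s−c)/2)], giving spherical excess E = 2.7617 rad.
Area = E·R² = 2.7617 × (6378.14)² ≈ 112349422 km².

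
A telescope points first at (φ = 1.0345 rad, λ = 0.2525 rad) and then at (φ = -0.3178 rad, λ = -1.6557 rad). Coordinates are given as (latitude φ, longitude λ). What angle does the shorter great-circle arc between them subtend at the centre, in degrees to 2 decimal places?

115.42°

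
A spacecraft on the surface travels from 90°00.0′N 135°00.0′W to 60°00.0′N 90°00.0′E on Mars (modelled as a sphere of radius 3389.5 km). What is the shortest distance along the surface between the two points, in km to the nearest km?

1775 km

With latitudes φ₁ = 90.000°, φ₂ = 60.000° and longitude difference Δλ = -135.000°:
cos c = sin φ₁ sin φ₂ + cos φ₁ cos φ₂ cos Δλ = (1.0000)(0.8660) + (0.0000)(0.5000)(-0.7071) = 0.86603,
so c = arccos(0.86603) = 0.52360 rad.
Distance = R·c = 3389.5 × 0.5236 ≈ 1775 km.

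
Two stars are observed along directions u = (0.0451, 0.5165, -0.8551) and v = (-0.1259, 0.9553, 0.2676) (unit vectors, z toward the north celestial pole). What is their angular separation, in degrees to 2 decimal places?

u·v = 0.2589; |u| = 1.0000, |v| = 1.0000.
cos θ = (u·v)/(|u||v|) = 0.2589, so θ = 75.00°.

75.00°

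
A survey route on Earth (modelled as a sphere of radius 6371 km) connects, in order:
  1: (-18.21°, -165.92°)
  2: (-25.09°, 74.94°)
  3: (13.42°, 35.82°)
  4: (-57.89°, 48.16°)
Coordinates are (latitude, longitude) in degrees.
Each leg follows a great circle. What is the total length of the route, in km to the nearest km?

Leg 1→2: central angle 1.8613 rad, distance 11858.1 km.
Leg 2→3: central angle 0.9459 rad, distance 6026.3 km.
Leg 3→4: central angle 1.2572 rad, distance 8009.5 km.
Total: 11858.1 + 6026.3 + 8009.5 ≈ 25894 km.

25894 km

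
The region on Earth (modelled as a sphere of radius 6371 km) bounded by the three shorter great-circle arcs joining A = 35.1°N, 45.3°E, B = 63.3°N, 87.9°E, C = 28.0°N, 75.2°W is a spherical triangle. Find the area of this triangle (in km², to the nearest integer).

27413160 km²

Side lengths (central angles): a = 1.5310, b = 1.6676, c = 0.6692 rad; semiperimeter s = 1.9339.
By l'Huilier's theorem, tan(E/4) = √[tan(s/2) tan((s−a)/2) tan((s−b)/2) tan((s−c)/2)], giving spherical excess E = 0.6754 rad.
Area = E·R² = 0.6754 × (6371)² ≈ 27413160 km².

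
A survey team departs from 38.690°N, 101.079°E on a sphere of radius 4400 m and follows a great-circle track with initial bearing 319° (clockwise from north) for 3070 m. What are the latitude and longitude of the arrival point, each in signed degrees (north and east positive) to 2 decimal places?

59.04°, 46.07°

Angular distance δ = d/R = 3070/4400 = 0.69773 rad; initial bearing θ = 5.5676 rad.
sin φ₂ = sin φ₁ cos δ + cos φ₁ sin δ cos θ = (0.6251)(0.7663) + (0.7805)(0.6425)(0.7547) = 0.8575, so φ₂ = 59.04°.
Δλ = atan2(sin θ sin δ cos φ₁, cos δ − sin φ₁ sin φ₂) = atan2(-0.3290, 0.2303) = -55.010°.
λ₂ = 101.079° − 55.010° = 46.07°.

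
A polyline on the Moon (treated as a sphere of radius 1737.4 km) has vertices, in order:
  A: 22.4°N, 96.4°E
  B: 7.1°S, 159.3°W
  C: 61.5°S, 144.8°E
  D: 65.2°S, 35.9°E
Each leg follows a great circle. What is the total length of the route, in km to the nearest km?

6574 km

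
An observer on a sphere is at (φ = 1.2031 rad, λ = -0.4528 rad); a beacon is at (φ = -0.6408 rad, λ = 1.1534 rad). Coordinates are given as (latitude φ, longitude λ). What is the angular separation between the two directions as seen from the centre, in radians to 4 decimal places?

With latitudes φ₁ = 68.933°, φ₂ = -36.715° and longitude difference Δλ = 92.028°:
Haversine: a = sin²(Δφ/2) + cos φ₁ cos φ₂ sin²(Δλ/2) = 0.6349 + (0.3595)(0.8016)(0.5177) = 0.78404.
Central angle c = 2·arcsin(√a) = 2.17496 rad.
So the angular separation is 2.1750 rad.

2.1750 rad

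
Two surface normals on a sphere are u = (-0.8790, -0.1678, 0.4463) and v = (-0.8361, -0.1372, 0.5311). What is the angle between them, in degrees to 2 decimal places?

u·v = 0.9950; |u| = 1.0000, |v| = 1.0000.
cos θ = (u·v)/(|u||v|) = 0.9950, so θ = 5.72°.

5.72°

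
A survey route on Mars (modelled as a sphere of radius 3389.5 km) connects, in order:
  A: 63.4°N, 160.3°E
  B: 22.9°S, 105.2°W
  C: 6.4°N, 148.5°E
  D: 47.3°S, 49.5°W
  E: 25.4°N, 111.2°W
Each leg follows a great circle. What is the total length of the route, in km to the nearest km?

26476 km

Leg A→B: central angle 1.9609 rad, distance 6646.5 km.
Leg B→C: central angle 1.8758 rad, distance 6358.1 km.
Leg C→D: central angle 2.3787 rad, distance 8062.7 km.
Leg D→E: central angle 1.5956 rad, distance 5408.3 km.
Total: 6646.5 + 6358.1 + 8062.7 + 5408.3 ≈ 26476 km.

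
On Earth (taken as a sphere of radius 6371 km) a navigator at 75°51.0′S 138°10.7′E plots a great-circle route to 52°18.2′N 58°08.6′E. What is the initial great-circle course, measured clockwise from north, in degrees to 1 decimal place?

296.2°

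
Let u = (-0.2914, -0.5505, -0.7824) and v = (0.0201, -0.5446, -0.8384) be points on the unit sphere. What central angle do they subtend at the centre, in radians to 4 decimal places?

u·v = 0.9499; |u| = 1.0001, |v| = 1.0000.
cos θ = (u·v)/(|u||v|) = 0.9499, so θ = 0.3179 rad.

0.3179 rad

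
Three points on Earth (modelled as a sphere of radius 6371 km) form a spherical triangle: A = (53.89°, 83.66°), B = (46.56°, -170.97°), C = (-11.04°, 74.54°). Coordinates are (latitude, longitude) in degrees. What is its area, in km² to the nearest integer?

Side lengths (central angles): a = 2.0029, b = 1.1413, c = 1.0711 rad; semiperimeter s = 2.1076.
By l'Huilier's theorem, tan(E/4) = √[tan(s/2) tan((s−a)/2) tan((s−b)/2) tan((s−c)/2)], giving spherical excess E = 0.6583 rad.
Area = E·R² = 0.6583 × (6371)² ≈ 26719056 km².

26719056 km²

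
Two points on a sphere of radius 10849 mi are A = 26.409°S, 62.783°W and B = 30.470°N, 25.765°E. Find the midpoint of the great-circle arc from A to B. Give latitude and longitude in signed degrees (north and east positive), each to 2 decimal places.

2.83°, -19.58°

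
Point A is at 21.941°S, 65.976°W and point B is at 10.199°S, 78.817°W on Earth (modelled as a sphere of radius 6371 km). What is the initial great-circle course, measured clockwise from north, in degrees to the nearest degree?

Δλ = -12.841° = -0.2241 rad.
y = sin Δλ · cos φ₂ = (-0.2222)(0.9842) = -0.2187
x = cos φ₁ sin φ₂ − sin φ₁ cos φ₂ cos Δλ = (0.9276)(-0.1771) − (-0.3737)(0.9842)(0.9750) = 0.1943
θ = atan2(y, x) = -48.38°; adding 360° gives 312°.

312°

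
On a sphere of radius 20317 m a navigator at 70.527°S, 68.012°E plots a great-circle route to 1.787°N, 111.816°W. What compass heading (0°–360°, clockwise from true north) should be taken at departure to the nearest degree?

180°

With φ₁ = -1.2309, φ₂ = 0.0312, Δλ = -3.1386 rad, the forward-azimuth formula gives
θ = atan2( sin Δλ cos φ₂ , cos φ₁ sin φ₂ − sin φ₁ cos φ₂ cos Δλ ) = atan2(-0.0030, -0.9319) = -179.82°.
Adding 360° brings this into [0°, 360°): 180°.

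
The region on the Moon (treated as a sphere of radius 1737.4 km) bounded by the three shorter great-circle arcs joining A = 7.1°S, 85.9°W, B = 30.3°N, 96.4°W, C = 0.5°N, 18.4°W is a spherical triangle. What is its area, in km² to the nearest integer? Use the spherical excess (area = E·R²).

Side lengths (central angles): a = 1.3858, b = 1.1825, c = 0.6760 rad; semiperimeter s = 1.6222.
By l'Huilier's theorem, tan(E/4) = √[tan(s/2) tan((s−a)/2) tan((s−b)/2) tan((s−c)/2)], giving spherical excess E = 0.4760 rad.
Area = E·R² = 0.4760 × (1737.4)² ≈ 1436730 km².

1436730 km²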